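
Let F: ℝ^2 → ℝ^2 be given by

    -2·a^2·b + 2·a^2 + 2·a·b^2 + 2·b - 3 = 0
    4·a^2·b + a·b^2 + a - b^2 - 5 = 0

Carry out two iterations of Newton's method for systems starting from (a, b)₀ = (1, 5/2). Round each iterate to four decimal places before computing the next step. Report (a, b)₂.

At (1, 5/2): F = (11.5000, 6.0000).
Jacobian J = [[-4·a·b + 4·a + 2·b^2, -2·a^2 + 4·a·b + 2], [8·a·b + b^2 + 1, 4·a^2 + 2·a·b - 2·b]].
At the point, J = [[6.5000, 10.0000], [27.2500, 4.0000]] (det J = -246.5000).
Solving J·Δ = −F gives Δ = (-0.0568, -1.1131).
Then the next iterate is (a, b)₁ = (0.9432, 1.3869).
Round to (0.9432, 1.3869) and repeat: F = (2.713882, 0.769236), J = [[2.387287, 5.453244], [13.388484, 3.400953]].
Δ = (0.0776, -0.5316), so (a, b)₂ = (1.0208, 0.8553).

(1.0208, 0.8553)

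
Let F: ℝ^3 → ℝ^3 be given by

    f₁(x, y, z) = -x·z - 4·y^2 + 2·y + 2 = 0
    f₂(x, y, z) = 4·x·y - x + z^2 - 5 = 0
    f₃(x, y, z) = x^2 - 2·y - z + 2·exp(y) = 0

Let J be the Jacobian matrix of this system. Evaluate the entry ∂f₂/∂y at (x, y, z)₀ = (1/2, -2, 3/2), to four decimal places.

2.0000

∂f₂/∂y = 4·x.
At (1/2, -2, 3/2) this is 2.0000.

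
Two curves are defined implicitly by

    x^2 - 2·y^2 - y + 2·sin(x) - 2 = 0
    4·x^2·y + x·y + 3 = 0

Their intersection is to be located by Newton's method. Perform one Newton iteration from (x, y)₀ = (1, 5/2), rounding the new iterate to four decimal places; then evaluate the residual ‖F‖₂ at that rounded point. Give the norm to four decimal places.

6.6625

At (1, 5/2): F = (-14.317058, 15.5000).
Jacobian J = [[2·x + 2·cos(x), -4·y - 1], [8·x·y + y, 4·x^2 + x]].
At the point, J = [[3.080605, -11.0000], [22.5000, 5.0000]] (det J = 262.903023).
Solving J·Δ = −F gives Δ = (-0.3762, -1.4069).
Then the next iterate is (x, y)₁ = (0.6238, 1.0931).
Re-evaluating at (0.6238, 1.0931): F = (-3.925461, 5.383292), so ‖F‖₂ = 6.6625.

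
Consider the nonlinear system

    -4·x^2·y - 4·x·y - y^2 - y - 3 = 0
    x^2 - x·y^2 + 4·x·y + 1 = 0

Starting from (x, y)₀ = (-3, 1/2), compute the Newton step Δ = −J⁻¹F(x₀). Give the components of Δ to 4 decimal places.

(1.3229, -0.0969)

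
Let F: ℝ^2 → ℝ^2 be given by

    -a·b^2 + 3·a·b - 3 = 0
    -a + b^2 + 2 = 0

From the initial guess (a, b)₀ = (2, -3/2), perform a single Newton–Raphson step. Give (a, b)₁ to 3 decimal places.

(1.302, -0.517)

At (2, -3/2): F = (-16.500, 2.250).
Jacobian J = [[-b^2 + 3·b, -2·a·b + 3·a], [-1, 2·b]].
At the point, J = [[-6.750, 12.000], [-1.000, -3.000]] (det J = 32.250).
Solving J·Δ = −F gives Δ = (-0.698, 0.983).
Then the next iterate is (a, b)₁ = (1.302, -0.517).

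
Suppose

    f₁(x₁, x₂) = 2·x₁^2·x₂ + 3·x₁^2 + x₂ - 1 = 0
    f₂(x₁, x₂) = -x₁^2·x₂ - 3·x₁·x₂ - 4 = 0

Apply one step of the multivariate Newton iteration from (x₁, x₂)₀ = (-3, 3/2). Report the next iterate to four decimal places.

At (-3, 3/2): F = (54.5000, -4.0000).
Jacobian J = [[4·x₁·x₂ + 6·x₁, 2·x₁^2 + 1], [-2·x₁·x₂ - 3·x₂, -x₁^2 - 3·x₁]].
At the point, J = [[-36.0000, 19.0000], [4.5000, 0.0000]] (det J = -85.5000).
Solving J·Δ = −F gives Δ = (0.8889, -1.1842).
Then the next iterate is (x₁, x₂)₁ = (-2.1111, 0.3158).

(-2.1111, 0.3158)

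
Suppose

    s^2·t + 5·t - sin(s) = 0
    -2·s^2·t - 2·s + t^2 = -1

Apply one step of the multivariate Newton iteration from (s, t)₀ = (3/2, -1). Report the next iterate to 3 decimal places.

(4.623, 1.460)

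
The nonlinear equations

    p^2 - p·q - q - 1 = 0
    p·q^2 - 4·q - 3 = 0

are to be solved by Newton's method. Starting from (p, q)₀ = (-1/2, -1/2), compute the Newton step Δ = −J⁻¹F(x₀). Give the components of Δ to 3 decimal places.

(-0.633, -0.367)

At (-1/2, -1/2): F = (-0.500, -1.125).
Jacobian J = [[2·p - q, -p - 1], [q^2, 2·p·q - 4]].
At the point, J = [[-0.500, -0.500], [0.250, -3.500]] (det J = 1.875).
Solving J·Δ = −F gives Δ = (-0.633, -0.367).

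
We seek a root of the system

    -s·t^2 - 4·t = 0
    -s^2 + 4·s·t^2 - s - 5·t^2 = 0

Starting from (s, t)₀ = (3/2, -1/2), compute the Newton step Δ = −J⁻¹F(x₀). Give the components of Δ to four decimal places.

At (3/2, -1/2): F = (1.6250, -3.5000).
Jacobian J = [[-t^2, -2·s·t - 4], [-2·s + 4·t^2 - 1, 8·s·t - 10·t]].
At the point, J = [[-0.2500, -2.5000], [-3.0000, -1.0000]] (det J = -7.2500).
Solving J·Δ = −F gives Δ = (-1.4310, 0.7931).

(-1.4310, 0.7931)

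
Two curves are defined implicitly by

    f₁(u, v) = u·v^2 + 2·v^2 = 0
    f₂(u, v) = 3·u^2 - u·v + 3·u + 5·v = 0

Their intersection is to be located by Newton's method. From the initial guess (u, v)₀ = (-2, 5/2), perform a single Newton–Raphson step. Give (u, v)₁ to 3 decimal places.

At (-2, 5/2): F = (0.000, 23.500).
Jacobian J = [[v^2, 2·u·v + 4·v], [6·u - v + 3, -u + 5]].
At the point, J = [[6.250, 0.000], [-11.500, 7.000]] (det J = 43.750).
Solving J·Δ = −F gives Δ = (0.000, -3.357).
Then the next iterate is (u, v)₁ = (-2.000, -0.857).

(-2.000, -0.857)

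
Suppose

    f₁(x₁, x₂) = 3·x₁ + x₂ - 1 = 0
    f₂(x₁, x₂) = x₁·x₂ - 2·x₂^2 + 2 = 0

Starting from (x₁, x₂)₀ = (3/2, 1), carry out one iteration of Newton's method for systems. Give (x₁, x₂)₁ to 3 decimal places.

At (3/2, 1): F = (4.500, 1.500).
Jacobian J = [[3, 1], [x₂, x₁ - 4·x₂]].
At the point, J = [[3.000, 1.000], [1.000, -2.500]] (det J = -8.500).
Solving J·Δ = −F gives Δ = (-1.500, 0.000).
Then the next iterate is (x₁, x₂)₁ = (0.000, 1.000).

(0.000, 1.000)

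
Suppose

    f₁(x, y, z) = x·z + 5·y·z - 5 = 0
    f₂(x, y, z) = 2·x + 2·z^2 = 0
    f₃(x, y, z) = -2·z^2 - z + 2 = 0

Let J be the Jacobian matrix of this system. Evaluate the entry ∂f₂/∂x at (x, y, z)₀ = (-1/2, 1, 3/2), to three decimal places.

2.000

∂f₂/∂x = 2.
At (-1/2, 1, 3/2) this is 2.000.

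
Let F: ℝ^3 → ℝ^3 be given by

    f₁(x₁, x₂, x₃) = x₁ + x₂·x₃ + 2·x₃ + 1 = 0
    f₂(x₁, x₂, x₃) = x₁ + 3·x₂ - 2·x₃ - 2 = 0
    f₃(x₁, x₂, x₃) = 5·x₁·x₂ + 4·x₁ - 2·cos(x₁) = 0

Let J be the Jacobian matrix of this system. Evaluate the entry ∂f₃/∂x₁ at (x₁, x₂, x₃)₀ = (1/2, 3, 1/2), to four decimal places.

19.9589

∂f₃/∂x₁ = 5·x₂ + 2·sin(x₁) + 4.
At (1/2, 3, 1/2) this is 19.9589.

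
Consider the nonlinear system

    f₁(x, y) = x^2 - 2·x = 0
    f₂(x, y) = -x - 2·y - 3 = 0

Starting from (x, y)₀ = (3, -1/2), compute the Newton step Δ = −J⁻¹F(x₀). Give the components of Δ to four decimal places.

At (3, -1/2): F = (3.0000, -5.0000).
Jacobian J = [[2·x - 2, 0], [-1, -2]].
At the point, J = [[4.0000, 0.0000], [-1.0000, -2.0000]] (det J = -8.0000).
Solving J·Δ = −F gives Δ = (-0.7500, -2.1250).

(-0.7500, -2.1250)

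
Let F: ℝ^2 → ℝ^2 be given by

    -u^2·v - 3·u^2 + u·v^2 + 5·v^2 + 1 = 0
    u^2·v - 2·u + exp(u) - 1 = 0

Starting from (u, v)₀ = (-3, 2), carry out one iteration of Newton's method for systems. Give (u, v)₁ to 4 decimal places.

(-1.9695, 1.0362)

At (-3, 2): F = (-36.0000, 23.049787).
Jacobian J = [[-2·u·v - 6·u + v^2, -u^2 + 2·u·v + 10·v], [2·u·v + exp(u) - 2, u^2]].
At the point, J = [[34.0000, -1.0000], [-13.950213, 9.0000]] (det J = 292.049787).
Solving J·Δ = −F gives Δ = (1.0305, -0.9638).
Then the next iterate is (u, v)₁ = (-1.9695, 1.0362).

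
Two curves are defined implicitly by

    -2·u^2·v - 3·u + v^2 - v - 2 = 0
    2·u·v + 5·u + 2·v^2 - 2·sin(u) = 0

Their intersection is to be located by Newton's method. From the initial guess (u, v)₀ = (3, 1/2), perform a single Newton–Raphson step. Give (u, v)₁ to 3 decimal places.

At (3, 1/2): F = (-20.250, 18.21776).
Jacobian J = [[-4·u·v - 3, -2·u^2 + 2·v - 1], [2·v - 2·cos(u) + 5, 2·u + 4·v]].
At the point, J = [[-9.000, -18.000], [7.97998, 8.000]] (det J = 71.63973).
Solving J·Δ = −F gives Δ = (-2.316, 0.033).
Then the next iterate is (u, v)₁ = (0.684, 0.533).

(0.684, 0.533)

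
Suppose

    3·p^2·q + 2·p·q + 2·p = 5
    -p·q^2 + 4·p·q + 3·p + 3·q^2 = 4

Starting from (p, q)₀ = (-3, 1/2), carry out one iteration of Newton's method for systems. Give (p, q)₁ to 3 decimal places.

At (-3, 1/2): F = (-0.500, -17.500).
Jacobian J = [[6·p·q + 2·q + 2, 3·p^2 + 2·p], [-q^2 + 4·q + 3, -2·p·q + 4·p + 6·q]].
At the point, J = [[-6.000, 21.000], [4.750, -6.000]] (det J = -63.750).
Solving J·Δ = −F gives Δ = (5.812, 1.684).
Then the next iterate is (p, q)₁ = (2.812, 2.184).

(2.812, 2.184)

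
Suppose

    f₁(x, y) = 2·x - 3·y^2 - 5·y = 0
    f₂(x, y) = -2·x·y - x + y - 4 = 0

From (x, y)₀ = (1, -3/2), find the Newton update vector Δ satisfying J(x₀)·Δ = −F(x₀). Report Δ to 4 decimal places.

(1.1250, -1.2500)

At (1, -3/2): F = (2.7500, -3.5000).
Jacobian J = [[2, -6·y - 5], [-2·y - 1, -2·x + 1]].
At the point, J = [[2.0000, 4.0000], [2.0000, -1.0000]] (det J = -10.0000).
Solving J·Δ = −F gives Δ = (1.1250, -1.2500).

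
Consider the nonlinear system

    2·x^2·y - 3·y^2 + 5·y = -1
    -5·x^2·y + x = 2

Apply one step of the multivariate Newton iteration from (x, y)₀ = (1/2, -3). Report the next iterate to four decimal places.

At (1/2, -3): F = (-42.5000, 2.2500).
Jacobian J = [[4·x·y, 2·x^2 - 6·y + 5], [-10·x·y + 1, -5·x^2]].
At the point, J = [[-6.0000, 23.5000], [16.0000, -1.2500]] (det J = -368.5000).
Solving J·Δ = −F gives Δ = (0.0007, 1.8087).
Then the next iterate is (x, y)₁ = (0.5007, -1.1913).

(0.5007, -1.1913)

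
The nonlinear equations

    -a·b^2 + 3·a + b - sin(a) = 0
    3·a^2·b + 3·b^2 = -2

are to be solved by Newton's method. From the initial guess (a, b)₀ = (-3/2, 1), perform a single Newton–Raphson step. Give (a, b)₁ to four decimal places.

(-0.5135, 0.7748)

At (-3/2, 1): F = (-1.002505, 11.7500).
Jacobian J = [[-b^2 - cos(a) + 3, -2·a·b + 1], [6·a·b, 3·a^2 + 6·b]].
At the point, J = [[1.929263, 4.0000], [-9.0000, 12.7500]] (det J = 60.598101).
Solving J·Δ = −F gives Δ = (0.9865, -0.2252).
Then the next iterate is (a, b)₁ = (-0.5135, 0.7748).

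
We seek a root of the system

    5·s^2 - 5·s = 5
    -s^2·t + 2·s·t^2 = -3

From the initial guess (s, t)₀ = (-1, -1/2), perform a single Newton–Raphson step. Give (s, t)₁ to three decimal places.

(-0.667, -3.333)

At (-1, -1/2): F = (5.000, 3.000).
Jacobian J = [[10·s - 5, 0], [-2·s·t + 2·t^2, -s^2 + 4·s·t]].
At the point, J = [[-15.000, 0.000], [-0.500, 1.000]] (det J = -15.000).
Solving J·Δ = −F gives Δ = (0.333, -2.833).
Then the next iterate is (s, t)₁ = (-0.667, -3.333).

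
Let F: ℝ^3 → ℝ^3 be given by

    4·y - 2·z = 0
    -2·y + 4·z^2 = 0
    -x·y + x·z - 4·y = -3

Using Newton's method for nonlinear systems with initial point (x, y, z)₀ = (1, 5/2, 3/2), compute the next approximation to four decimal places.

(2.7727, 0.4091, 0.8182)

At (1, 5/2, 3/2): F = (7.0000, 4.0000, -8.0000).
Jacobian J = [[0, 4, -2], [0, -2, 8·z], [-y + z, -x - 4, x]].
At the point, J = [[0.0000, 4.0000, -2.0000], [0.0000, -2.0000, 12.0000], [-1.0000, -5.0000, 1.0000]] (det J = -44.0000).
Solving J·Δ = −F gives Δ = (1.7727, -2.0909, -0.6818).
Then the next iterate is (x, y, z)₁ = (2.7727, 0.4091, 0.8182).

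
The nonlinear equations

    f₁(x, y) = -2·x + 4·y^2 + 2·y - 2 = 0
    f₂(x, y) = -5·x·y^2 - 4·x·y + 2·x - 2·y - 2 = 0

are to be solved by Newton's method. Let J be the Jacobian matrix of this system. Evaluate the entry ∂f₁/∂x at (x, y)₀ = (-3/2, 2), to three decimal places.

-2.000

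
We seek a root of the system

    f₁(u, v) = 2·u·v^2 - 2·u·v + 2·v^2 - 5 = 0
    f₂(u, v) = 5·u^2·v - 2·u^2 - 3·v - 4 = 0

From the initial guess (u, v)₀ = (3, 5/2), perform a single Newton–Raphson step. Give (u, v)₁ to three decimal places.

(2.145, 1.806)

At (3, 5/2): F = (30.000, 83.000).
Jacobian J = [[2·v^2 - 2·v, 4·u·v - 2·u + 4·v], [10·u·v - 4·u, 5·u^2 - 3]].
At the point, J = [[7.500, 34.000], [63.000, 42.000]] (det J = -1827.000).
Solving J·Δ = −F gives Δ = (-0.855, -0.694).
Then the next iterate is (u, v)₁ = (2.145, 1.806).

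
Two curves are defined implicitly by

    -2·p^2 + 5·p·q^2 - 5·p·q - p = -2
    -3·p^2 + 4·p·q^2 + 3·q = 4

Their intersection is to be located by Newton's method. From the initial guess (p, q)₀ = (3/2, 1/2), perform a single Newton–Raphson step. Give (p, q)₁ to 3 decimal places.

(0.788, 0.728)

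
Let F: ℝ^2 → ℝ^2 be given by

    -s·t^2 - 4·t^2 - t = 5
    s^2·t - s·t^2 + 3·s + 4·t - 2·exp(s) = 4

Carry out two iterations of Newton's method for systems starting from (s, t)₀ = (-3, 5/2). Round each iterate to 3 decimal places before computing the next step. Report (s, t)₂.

(-10.612, -0.258)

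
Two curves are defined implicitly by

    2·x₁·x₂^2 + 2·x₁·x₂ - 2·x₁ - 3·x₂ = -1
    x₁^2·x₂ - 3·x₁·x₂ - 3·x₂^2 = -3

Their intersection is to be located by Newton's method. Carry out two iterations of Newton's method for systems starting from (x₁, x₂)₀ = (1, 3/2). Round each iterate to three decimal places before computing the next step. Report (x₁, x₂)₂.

At (1, 3/2): F = (2.000, -6.750).
Jacobian J = [[2·x₂^2 + 2·x₂ - 2, 4·x₁·x₂ + 2·x₁ - 3], [2·x₁·x₂ - 3·x₂, x₁^2 - 3·x₁ - 6·x₂]].
At the point, J = [[5.500, 5.000], [-1.500, -11.000]] (det J = -53.000).
Solving J·Δ = −F gives Δ = (0.222, -0.644).
Then the next iterate is (x₁, x₂)₁ = (1.222, 0.856).
Round to (1.222, 0.856) and repeat: F = (-0.12913, -1.05805), J = [[1.17747, 3.62813], [-0.47594, -7.30872]].
Δ = (0.695, -0.190), so (x₁, x₂)₂ = (1.917, 0.666).

(1.917, 0.666)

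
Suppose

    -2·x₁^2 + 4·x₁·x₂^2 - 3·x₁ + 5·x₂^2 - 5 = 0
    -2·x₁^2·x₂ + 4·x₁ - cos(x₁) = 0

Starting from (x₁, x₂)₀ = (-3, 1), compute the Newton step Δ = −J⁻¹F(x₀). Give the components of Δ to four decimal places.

At (-3, 1): F = (-21.0000, -29.010008).
Jacobian J = [[-4·x₁ + 4·x₂^2 - 3, 8·x₁·x₂ + 10·x₂], [-4·x₁·x₂ + sin(x₁) + 4, -2·x₁^2]].
At the point, J = [[13.0000, -14.0000], [15.858880, -18.0000]] (det J = -11.975680).
Solving J·Δ = −F gives Δ = (-2.3498, -3.6819).

(-2.3498, -3.6819)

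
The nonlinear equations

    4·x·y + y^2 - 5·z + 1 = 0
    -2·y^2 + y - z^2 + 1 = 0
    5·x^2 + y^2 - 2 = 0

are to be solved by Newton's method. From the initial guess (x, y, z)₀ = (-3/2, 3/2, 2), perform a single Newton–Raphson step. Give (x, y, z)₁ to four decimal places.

(-0.5693, 2.3202, -0.5253)

At (-3/2, 3/2, 2): F = (-15.7500, -6.0000, 11.5000).
Jacobian J = [[4·y, 4·x + 2·y, -5], [0, -4·y + 1, -2·z], [10·x, 2·y, 0]].
At the point, J = [[6.0000, -3.0000, -5.0000], [0.0000, -5.0000, -4.0000], [-15.0000, 3.0000, 0.0000]] (det J = 267.0000).
Solving J·Δ = −F gives Δ = (0.9307, 0.8202, -2.5253).
Then the next iterate is (x, y, z)₁ = (-0.5693, 2.3202, -0.5253).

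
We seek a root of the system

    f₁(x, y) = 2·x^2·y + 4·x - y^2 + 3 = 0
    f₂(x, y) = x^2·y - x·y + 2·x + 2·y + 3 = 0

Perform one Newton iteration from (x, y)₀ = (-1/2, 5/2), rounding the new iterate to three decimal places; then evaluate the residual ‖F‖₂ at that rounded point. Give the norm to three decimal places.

13.571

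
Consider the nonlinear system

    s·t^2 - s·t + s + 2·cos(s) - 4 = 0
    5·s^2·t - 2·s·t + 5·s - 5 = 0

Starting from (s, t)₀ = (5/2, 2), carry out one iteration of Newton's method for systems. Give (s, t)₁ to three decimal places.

At (5/2, 2): F = (1.89771, 60.000).
Jacobian J = [[t^2 - t - 2·sin(s) + 1, 2·s·t - s], [10·s·t - 2·t + 5, 5·s^2 - 2·s]].
At the point, J = [[1.80306, 7.500], [51.000, 26.250]] (det J = -335.16979).
Solving J·Δ = −F gives Δ = (-1.194, 0.034).
Then the next iterate is (s, t)₁ = (1.306, 2.034).

(1.306, 2.034)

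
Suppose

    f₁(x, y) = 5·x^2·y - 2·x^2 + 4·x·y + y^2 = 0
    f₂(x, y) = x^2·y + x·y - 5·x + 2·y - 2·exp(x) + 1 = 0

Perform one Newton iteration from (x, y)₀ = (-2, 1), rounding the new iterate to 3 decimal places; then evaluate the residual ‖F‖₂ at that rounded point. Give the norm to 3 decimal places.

5.989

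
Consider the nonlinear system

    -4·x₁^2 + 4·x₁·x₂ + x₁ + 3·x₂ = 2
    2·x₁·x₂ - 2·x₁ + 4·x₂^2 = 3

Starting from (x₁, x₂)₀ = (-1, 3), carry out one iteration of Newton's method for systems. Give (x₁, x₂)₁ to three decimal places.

At (-1, 3): F = (-10.000, 29.000).
Jacobian J = [[-8·x₁ + 4·x₂ + 1, 4·x₁ + 3], [2·x₂ - 2, 2·x₁ + 8·x₂]].
At the point, J = [[21.000, -1.000], [4.000, 22.000]] (det J = 466.000).
Solving J·Δ = −F gives Δ = (0.410, -1.393).
Then the next iterate is (x₁, x₂)₁ = (-0.590, 1.607).

(-0.590, 1.607)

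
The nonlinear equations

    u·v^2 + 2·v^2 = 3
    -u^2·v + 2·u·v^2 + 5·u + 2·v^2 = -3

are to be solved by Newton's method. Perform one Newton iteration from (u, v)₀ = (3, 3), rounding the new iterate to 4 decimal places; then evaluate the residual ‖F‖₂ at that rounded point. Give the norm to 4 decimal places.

18.9637

At (3, 3): F = (42.0000, 63.0000).
Jacobian J = [[v^2, 2·u·v + 4·v], [-2·u·v + 2·v^2 + 5, -u^2 + 4·u·v + 4·v]].
At the point, J = [[9.0000, 30.0000], [5.0000, 39.0000]] (det J = 201.0000).
Solving J·Δ = −F gives Δ = (1.2537, -1.7761).
Then the next iterate is (u, v)₁ = (4.2537, 1.2239).
Re-evaluating at (4.2537, 1.2239): F = (6.367612, 17.862660), so ‖F‖₂ = 18.9637.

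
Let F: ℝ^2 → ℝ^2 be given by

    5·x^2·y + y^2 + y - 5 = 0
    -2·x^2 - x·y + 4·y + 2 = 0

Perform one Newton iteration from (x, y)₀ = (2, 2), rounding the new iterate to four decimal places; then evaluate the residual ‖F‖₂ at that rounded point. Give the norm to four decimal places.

9.8264

At (2, 2): F = (41.0000, -2.0000).
Jacobian J = [[10·x·y, 5·x^2 + 2·y + 1], [-4·x - y, -x + 4]].
At the point, J = [[40.0000, 25.0000], [-10.0000, 2.0000]] (det J = 330.0000).
Solving J·Δ = −F gives Δ = (-0.4000, -1.0000).
Then the next iterate is (x, y)₁ = (1.6000, 1.0000).
Re-evaluating at (1.6000, 1.0000): F = (9.8000, -0.7200), so ‖F‖₂ = 9.8264.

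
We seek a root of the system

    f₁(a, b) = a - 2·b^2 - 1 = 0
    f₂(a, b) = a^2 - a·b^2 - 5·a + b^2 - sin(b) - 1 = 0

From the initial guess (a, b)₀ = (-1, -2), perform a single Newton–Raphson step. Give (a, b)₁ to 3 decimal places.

(-0.559, -0.805)

At (-1, -2): F = (-10.000, 13.90930).
Jacobian J = [[1, -4·b], [2·a - b^2 - 5, -2·a·b + 2·b - cos(b)]].
At the point, J = [[1.000, 8.000], [-11.000, -7.58385]] (det J = 80.41615).
Solving J·Δ = −F gives Δ = (0.441, 1.195).
Then the next iterate is (a, b)₁ = (-0.559, -0.805).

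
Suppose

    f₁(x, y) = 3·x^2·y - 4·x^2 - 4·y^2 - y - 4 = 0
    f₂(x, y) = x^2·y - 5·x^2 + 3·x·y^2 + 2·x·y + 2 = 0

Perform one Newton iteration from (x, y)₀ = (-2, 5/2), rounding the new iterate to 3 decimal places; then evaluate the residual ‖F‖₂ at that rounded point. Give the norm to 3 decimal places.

25.803

At (-2, 5/2): F = (-17.500, -55.500).
Jacobian J = [[6·x·y - 8·x, 3·x^2 - 8·y - 1], [2·x·y - 10·x + 3·y^2 + 2·y, x^2 + 6·x·y + 2·x]].
At the point, J = [[-14.000, -9.000], [33.750, -30.000]] (det J = 723.750).
Solving J·Δ = −F gives Δ = (-0.035, -1.890).
Then the next iterate is (x, y)₁ = (-2.035, 0.610).
Re-evaluating at (-2.035, 0.610): F = (-15.08486, -20.93435), so ‖F‖₂ = 25.803.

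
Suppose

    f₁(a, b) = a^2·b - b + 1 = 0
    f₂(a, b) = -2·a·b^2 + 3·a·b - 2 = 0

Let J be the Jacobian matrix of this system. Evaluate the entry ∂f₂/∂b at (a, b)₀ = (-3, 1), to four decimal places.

3.0000

∂f₂/∂b = -4·a·b + 3·a.
At (-3, 1) this is 3.0000.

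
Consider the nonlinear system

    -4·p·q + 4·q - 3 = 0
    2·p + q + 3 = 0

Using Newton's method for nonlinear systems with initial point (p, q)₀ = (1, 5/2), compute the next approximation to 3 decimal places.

(0.700, -4.400)

At (1, 5/2): F = (-3.000, 7.500).
Jacobian J = [[-4·q, -4·p + 4], [2, 1]].
At the point, J = [[-10.000, 0.000], [2.000, 1.000]] (det J = -10.000).
Solving J·Δ = −F gives Δ = (-0.300, -6.900).
Then the next iterate is (p, q)₁ = (0.700, -4.400).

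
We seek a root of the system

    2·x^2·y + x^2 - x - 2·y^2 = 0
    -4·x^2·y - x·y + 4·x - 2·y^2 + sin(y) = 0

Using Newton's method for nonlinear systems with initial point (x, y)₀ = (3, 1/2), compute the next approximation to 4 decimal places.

(1.4888, 0.6327)

At (3, 1/2): F = (14.5000, -7.520574).
Jacobian J = [[4·x·y + 2·x - 1, 2·x^2 - 4·y], [-8·x·y - y + 4, -4·x^2 - x - 4·y + cos(y)]].
At the point, J = [[11.0000, 16.0000], [-8.5000, -40.122417]] (det J = -305.346592).
Solving J·Δ = −F gives Δ = (-1.5112, 0.1327).
Then the next iterate is (x, y)₁ = (1.4888, 0.6327).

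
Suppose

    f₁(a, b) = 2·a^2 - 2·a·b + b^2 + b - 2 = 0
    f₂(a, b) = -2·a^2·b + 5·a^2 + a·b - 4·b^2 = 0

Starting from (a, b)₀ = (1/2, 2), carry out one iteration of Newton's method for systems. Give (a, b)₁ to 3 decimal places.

(-0.450, 0.900)

At (1/2, 2): F = (2.500, -14.750).
Jacobian J = [[4·a - 2·b, -2·a + 2·b + 1], [-4·a·b + 10·a + b, -2·a^2 + a - 8·b]].
At the point, J = [[-2.000, 4.000], [3.000, -16.000]] (det J = 20.000).
Solving J·Δ = −F gives Δ = (-0.950, -1.100).
Then the next iterate is (a, b)₁ = (-0.450, 0.900).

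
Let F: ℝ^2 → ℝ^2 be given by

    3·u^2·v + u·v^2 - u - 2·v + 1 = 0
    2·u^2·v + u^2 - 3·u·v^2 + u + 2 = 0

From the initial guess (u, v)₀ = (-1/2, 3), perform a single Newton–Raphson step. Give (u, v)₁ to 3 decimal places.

At (-1/2, 3): F = (-6.750, 16.750).
Jacobian J = [[6·u·v + v^2 - 1, 3·u^2 + 2·u·v - 2], [4·u·v + 2·u - 3·v^2 + 1, 2·u^2 - 6·u·v]].
At the point, J = [[-1.000, -4.250], [-33.000, 9.500]] (det J = -149.750).
Solving J·Δ = −F gives Δ = (0.047, -1.599).
Then the next iterate is (u, v)₁ = (-0.453, 1.401).

(-0.453, 1.401)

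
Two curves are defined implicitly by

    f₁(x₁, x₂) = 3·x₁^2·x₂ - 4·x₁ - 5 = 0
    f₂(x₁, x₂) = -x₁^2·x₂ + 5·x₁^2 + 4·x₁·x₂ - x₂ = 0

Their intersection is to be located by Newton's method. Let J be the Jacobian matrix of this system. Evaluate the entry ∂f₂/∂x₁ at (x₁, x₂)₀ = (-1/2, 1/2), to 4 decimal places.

∂f₂/∂x₁ = -2·x₁·x₂ + 10·x₁ + 4·x₂.
At (-1/2, 1/2) this is -2.5000.

-2.5000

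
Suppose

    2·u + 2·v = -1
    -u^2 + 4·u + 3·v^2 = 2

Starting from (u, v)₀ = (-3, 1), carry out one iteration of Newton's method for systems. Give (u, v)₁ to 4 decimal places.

(-0.2500, -0.2500)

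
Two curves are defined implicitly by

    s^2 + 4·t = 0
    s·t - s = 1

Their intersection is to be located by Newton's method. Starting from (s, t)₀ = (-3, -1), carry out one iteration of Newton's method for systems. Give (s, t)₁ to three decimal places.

(-1.654, -0.231)

At (-3, -1): F = (5.000, 5.000).
Jacobian J = [[2·s, 4], [t - 1, s]].
At the point, J = [[-6.000, 4.000], [-2.000, -3.000]] (det J = 26.000).
Solving J·Δ = −F gives Δ = (1.346, 0.769).
Then the next iterate is (s, t)₁ = (-1.654, -0.231).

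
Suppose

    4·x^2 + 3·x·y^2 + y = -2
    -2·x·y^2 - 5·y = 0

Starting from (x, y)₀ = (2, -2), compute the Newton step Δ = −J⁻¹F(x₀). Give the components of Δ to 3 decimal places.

At (2, -2): F = (40.000, -6.000).
Jacobian J = [[8·x + 3·y^2, 6·x·y + 1], [-2·y^2, -4·x·y - 5]].
At the point, J = [[28.000, -23.000], [-8.000, 11.000]] (det J = 124.000).
Solving J·Δ = −F gives Δ = (-2.435, -1.226).

(-2.435, -1.226)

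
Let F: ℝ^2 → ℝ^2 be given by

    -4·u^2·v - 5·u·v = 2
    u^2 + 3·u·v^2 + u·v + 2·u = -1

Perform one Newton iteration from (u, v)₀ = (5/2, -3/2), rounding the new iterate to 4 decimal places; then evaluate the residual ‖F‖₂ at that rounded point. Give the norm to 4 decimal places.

15.3206

At (5/2, -3/2): F = (54.2500, 25.3750).
Jacobian J = [[-8·u·v - 5·v, -4·u^2 - 5·u], [2·u + 3·v^2 + v + 2, 6·u·v + u]].
At the point, J = [[37.5000, -37.5000], [12.2500, -20.0000]] (det J = -290.6250).
Solving J·Δ = −F gives Δ = (-0.4591, 0.9875).
Then the next iterate is (u, v)₁ = (2.0409, -0.5125).
Re-evaluating at (2.0409, -0.5125): F = (11.768616, 9.809277), so ‖F‖₂ = 15.3206.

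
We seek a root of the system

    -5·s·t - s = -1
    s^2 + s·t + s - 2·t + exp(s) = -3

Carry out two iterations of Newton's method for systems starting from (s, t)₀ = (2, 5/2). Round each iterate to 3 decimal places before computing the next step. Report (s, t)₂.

(0.067, 1.490)

At (2, 5/2): F = (-26.000, 16.38906).
Jacobian J = [[-5·t - 1, -5·s], [2·s + t + exp(s) + 1, s - 2]].
At the point, J = [[-13.500, -10.000], [14.88906, 0.000]] (det J = 148.89056).
Solving J·Δ = −F gives Δ = (-1.101, -1.114).
Then the next iterate is (s, t)₁ = (0.899, 1.386).
Round to (0.899, 1.386) and repeat: F = (-6.12907, 5.63836), J = [[-7.930, -4.495], [6.64114, -1.101]].
Δ = (-0.832, 0.104), so (s, t)₂ = (0.067, 1.490).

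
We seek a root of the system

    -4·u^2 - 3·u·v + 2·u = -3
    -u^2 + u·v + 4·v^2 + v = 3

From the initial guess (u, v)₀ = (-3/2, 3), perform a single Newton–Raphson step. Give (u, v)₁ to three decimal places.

(-1.214, 1.682)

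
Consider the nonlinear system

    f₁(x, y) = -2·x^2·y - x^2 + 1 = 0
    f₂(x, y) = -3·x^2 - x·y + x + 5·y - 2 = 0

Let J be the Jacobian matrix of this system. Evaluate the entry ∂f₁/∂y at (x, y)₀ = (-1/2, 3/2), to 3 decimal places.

∂f₁/∂y = -2·x^2.
At (-1/2, 3/2) this is -0.500.

-0.500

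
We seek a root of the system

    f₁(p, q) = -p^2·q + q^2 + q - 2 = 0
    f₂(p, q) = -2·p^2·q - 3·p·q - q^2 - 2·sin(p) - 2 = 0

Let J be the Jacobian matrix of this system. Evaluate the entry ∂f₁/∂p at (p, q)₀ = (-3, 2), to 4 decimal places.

12.0000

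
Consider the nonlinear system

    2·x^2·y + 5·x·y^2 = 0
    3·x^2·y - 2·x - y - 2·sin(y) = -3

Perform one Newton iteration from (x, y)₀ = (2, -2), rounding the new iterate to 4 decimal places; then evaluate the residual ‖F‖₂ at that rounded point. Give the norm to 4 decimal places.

8.9689

At (2, -2): F = (24.0000, -21.181405).
Jacobian J = [[4·x·y + 5·y^2, 2·x^2 + 10·x·y], [6·x·y - 2, 3·x^2 - 2·cos(y) - 1]].
At the point, J = [[4.0000, -32.0000], [-26.0000, 11.832294]] (det J = -784.670825).
Solving J·Δ = −F gives Δ = (-0.5019, 0.6873).
Then the next iterate is (x, y)₁ = (1.4981, -1.3127).
Re-evaluating at (1.4981, -1.3127): F = (7.015295, -5.588037), so ‖F‖₂ = 8.9689.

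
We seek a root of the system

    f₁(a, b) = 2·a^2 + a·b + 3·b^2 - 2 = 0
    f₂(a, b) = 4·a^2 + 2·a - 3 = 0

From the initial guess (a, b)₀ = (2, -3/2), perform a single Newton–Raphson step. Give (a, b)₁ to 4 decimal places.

At (2, -3/2): F = (9.7500, 17.0000).
Jacobian J = [[4·a + b, a + 6·b], [8·a + 2, 0]].
At the point, J = [[6.5000, -7.0000], [18.0000, 0.0000]] (det J = 126.0000).
Solving J·Δ = −F gives Δ = (-0.9444, 0.5159).
Then the next iterate is (a, b)₁ = (1.0556, -0.9841).

(1.0556, -0.9841)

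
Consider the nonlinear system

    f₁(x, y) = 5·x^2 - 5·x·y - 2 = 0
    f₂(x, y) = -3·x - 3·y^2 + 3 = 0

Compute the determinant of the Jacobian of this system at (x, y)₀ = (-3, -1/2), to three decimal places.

-37.500

J = [[10·x - 5·y, -5·x], [-3, -6·y]].
At the point, J = [[-27.500, 15.000], [-3.000, 3.000]].
det J = -37.500.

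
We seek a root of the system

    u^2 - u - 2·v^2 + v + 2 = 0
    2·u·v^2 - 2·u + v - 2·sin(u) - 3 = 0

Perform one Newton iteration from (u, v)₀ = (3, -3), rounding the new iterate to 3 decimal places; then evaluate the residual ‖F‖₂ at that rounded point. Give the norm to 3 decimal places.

9.591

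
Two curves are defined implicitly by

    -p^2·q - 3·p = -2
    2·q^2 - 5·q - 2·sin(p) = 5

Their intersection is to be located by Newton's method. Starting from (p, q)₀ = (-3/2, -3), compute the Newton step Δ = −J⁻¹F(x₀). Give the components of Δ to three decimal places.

(0.775, 1.758)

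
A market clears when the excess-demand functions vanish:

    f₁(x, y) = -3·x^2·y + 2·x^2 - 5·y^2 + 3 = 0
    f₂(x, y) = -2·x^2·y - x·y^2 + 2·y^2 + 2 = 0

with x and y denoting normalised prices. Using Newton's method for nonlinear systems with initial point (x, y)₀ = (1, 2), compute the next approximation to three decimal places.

At (1, 2): F = (-21.000, 2.000).
Jacobian J = [[-6·x·y + 4·x, -3·x^2 - 10·y], [-4·x·y - y^2, -2·x^2 - 2·x·y + 4·y]].
At the point, J = [[-8.000, -23.000], [-12.000, 2.000]] (det J = -292.000).
Solving J·Δ = −F gives Δ = (0.014, -0.918).
Then the next iterate is (x, y)₁ = (1.014, 1.082).

(1.014, 1.082)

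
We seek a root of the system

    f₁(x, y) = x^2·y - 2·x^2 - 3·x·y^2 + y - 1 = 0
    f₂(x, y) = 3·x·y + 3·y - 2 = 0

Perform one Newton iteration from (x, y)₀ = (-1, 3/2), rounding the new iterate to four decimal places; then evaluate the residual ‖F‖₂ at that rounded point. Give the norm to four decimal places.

1.9984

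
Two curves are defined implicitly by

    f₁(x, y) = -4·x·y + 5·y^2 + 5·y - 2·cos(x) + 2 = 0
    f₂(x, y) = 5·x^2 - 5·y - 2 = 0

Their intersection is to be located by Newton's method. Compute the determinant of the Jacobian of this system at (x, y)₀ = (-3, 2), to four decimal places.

1151.4112

J = [[-4·y + 2·sin(x), -4·x + 10·y + 5], [10·x, -5]].
At the point, J = [[-8.282240, 37.0000], [-30.0000, -5.0000]].
det J = 1151.4112.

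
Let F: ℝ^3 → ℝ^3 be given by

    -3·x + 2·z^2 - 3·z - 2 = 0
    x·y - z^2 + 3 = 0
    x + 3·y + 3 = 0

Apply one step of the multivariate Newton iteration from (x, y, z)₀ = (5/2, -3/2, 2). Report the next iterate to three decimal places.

(0.053, -1.018, 2.032)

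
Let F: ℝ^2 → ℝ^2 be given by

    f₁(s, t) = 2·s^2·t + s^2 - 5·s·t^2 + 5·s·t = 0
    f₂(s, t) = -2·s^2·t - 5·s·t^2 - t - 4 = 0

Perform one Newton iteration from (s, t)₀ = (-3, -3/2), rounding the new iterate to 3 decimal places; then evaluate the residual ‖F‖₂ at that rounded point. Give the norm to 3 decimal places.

17.576

At (-3, -3/2): F = (38.250, 58.250).
Jacobian J = [[4·s·t + 2·s - 5·t^2 + 5·t, 2·s^2 - 10·s·t + 5·s], [-4·s·t - 5·t^2, -2·s^2 - 10·s·t - 1]].
At the point, J = [[-6.750, -42.000], [-29.250, -64.000]] (det J = -796.500).
Solving J·Δ = −F gives Δ = (-0.002, 0.911).
Then the next iterate is (s, t)₁ = (-3.002, -0.589).
Re-evaluating at (-3.002, -0.589): F = (12.44404, 12.41242), so ‖F‖₂ = 17.576.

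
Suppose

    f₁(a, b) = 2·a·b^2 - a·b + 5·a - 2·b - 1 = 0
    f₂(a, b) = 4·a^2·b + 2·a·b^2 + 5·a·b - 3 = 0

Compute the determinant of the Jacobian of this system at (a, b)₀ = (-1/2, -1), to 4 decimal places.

J = [[2·b^2 - b + 5, 4·a·b - a - 2], [8·a·b + 2·b^2 + 5·b, 4·a^2 + 4·a·b + 5·a]].
At the point, J = [[8.0000, 0.5000], [1.0000, 0.5000]].
det J = 3.5000.

3.5000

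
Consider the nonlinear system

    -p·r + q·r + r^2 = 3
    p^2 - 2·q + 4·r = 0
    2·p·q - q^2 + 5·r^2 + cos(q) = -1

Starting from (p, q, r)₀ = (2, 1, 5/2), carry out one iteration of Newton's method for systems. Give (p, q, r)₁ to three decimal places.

At (2, 1, 5/2): F = (0.750, 12.000, 35.79030).
Jacobian J = [[-r, r, -p + q + 2·r], [2·p, -2, 4], [2·q, 2·p - 2·q - sin(q), 10·r]].
At the point, J = [[-2.500, 2.500, 4.000], [4.000, -2.000, 4.000], [2.000, 1.15853, 25.000]] (det J = -58.87825).
Solving J·Δ = −F gives Δ = (-1.548, 0.264, -1.320).
Then the next iterate is (p, q, r)₁ = (0.452, 1.264, 1.180).

(0.452, 1.264, 1.180)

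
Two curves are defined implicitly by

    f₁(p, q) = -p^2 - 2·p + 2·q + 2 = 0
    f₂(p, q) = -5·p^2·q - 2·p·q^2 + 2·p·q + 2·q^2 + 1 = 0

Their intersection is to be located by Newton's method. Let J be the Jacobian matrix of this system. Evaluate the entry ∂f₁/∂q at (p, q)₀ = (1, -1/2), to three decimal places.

2.000

∂f₁/∂q = 2.
At (1, -1/2) this is 2.000.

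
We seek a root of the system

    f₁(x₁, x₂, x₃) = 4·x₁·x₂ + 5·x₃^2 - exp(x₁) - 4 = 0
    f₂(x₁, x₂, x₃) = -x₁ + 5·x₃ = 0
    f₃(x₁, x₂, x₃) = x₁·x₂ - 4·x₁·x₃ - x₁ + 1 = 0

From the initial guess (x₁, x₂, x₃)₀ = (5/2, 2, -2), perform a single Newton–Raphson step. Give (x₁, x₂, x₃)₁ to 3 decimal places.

At (5/2, 2, -2): F = (23.81751, -12.500, 23.500).
Jacobian J = [[4·x₂ - exp(x₁), 4·x₁, 10·x₃], [-1, 0, 5], [x₂ - 4·x₃ - 1, x₁, -4·x₁]].
At the point, J = [[-4.18249, 10.000, -20.000], [-1.000, 0.000, 5.000], [9.000, 2.500, -10.000]] (det J = 452.28117).
Solving J·Δ = −F gives Δ = (-0.558, 2.162, 2.388).
Then the next iterate is (x₁, x₂, x₃)₁ = (1.942, 4.162, 0.388).

(1.942, 4.162, 0.388)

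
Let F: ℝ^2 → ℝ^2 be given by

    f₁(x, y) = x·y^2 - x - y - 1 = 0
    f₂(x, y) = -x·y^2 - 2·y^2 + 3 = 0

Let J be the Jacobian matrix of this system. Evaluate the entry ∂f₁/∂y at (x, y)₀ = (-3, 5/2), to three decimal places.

∂f₁/∂y = 2·x·y - 1.
At (-3, 5/2) this is -16.000.

-16.000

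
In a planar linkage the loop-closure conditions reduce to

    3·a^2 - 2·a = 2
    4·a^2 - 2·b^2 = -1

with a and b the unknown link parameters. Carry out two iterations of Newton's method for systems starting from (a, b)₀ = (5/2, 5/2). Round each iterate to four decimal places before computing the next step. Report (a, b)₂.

At (5/2, 5/2): F = (11.7500, 13.5000).
Jacobian J = [[6·a - 2, 0], [8·a, -4·b]].
At the point, J = [[13.0000, 0.0000], [20.0000, -10.0000]] (det J = -130.0000).
Solving J·Δ = −F gives Δ = (-0.9038, -0.4577).
Then the next iterate is (a, b)₁ = (1.5962, 2.0423).
Round to (1.5962, 2.0423) and repeat: F = (2.451163, 2.849439), J = [[7.5772, 0.0000], [12.7696, -8.1692]].
Δ = (-0.3235, -0.1569), so (a, b)₂ = (1.2727, 1.8854).

(1.2727, 1.8854)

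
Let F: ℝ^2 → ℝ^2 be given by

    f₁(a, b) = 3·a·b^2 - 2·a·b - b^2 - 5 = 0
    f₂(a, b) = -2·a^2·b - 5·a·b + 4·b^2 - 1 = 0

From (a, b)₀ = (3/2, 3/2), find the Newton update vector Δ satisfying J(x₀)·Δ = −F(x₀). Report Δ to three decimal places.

(-0.606, 0.520)

At (3/2, 3/2): F = (-1.625, -10.000).
Jacobian J = [[3·b^2 - 2·b, 6·a·b - 2·a - 2·b], [-4·a·b - 5·b, -2·a^2 - 5·a + 8·b]].
At the point, J = [[3.750, 7.500], [-16.500, 0.000]] (det J = 123.750).
Solving J·Δ = −F gives Δ = (-0.606, 0.520).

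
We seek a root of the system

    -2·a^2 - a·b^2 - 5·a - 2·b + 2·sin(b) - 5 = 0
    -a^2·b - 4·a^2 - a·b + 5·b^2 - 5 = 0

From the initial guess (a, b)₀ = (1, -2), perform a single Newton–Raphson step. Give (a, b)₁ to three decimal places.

(0.006, -1.228)

At (1, -2): F = (-13.81859, 15.000).
Jacobian J = [[-4·a - b^2 - 5, -2·a·b + 2·cos(b) - 2], [-2·a·b - 8·a - b, -a^2 - a + 10·b]].
At the point, J = [[-13.000, 1.16771], [-2.000, -22.000]] (det J = 288.33541).
Solving J·Δ = −F gives Δ = (-0.994, 0.772).
Then the next iterate is (a, b)₁ = (0.006, -1.228).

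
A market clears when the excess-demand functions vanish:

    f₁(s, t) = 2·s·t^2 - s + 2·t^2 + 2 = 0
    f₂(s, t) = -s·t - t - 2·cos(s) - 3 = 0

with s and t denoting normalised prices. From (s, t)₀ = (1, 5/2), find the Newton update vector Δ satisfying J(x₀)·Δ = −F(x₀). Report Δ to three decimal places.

(19.465, -12.492)

At (1, 5/2): F = (26.000, -9.08060).
Jacobian J = [[2·t^2 - 1, 4·s·t + 4·t], [-t + 2·sin(s), -s - 1]].
At the point, J = [[11.500, 20.000], [-0.81706, -2.000]] (det J = -6.65884).
Solving J·Δ = −F gives Δ = (19.465, -12.492).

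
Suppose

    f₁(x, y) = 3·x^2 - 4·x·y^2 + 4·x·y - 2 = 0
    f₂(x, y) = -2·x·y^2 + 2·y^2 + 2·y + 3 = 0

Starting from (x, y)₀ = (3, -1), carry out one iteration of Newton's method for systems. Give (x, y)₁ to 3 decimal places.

(2.314, -0.837)

At (3, -1): F = (1.000, -3.000).
Jacobian J = [[6·x - 4·y^2 + 4·y, -8·x·y + 4·x], [-2·y^2, -4·x·y + 4·y + 2]].
At the point, J = [[10.000, 36.000], [-2.000, 10.000]] (det J = 172.000).
Solving J·Δ = −F gives Δ = (-0.686, 0.163).
Then the next iterate is (x, y)₁ = (2.314, -0.837).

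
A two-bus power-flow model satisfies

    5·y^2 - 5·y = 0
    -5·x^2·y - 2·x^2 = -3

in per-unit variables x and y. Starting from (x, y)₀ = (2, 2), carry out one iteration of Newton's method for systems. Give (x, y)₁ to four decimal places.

At (2, 2): F = (10.0000, -45.0000).
Jacobian J = [[0, 10·y - 5], [-10·x·y - 4·x, -5·x^2]].
At the point, J = [[0.0000, 15.0000], [-48.0000, -20.0000]] (det J = 720.0000).
Solving J·Δ = −F gives Δ = (-0.6597, -0.6667).
Then the next iterate is (x, y)₁ = (1.3403, 1.3333).

(1.3403, 1.3333)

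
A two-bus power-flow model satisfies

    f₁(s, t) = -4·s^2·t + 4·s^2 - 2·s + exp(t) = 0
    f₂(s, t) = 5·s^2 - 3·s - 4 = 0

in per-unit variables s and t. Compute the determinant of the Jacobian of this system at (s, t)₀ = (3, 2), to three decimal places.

J = [[-8·s·t + 8·s - 2, -4·s^2 + exp(t)], [10·s - 3, 0]].
At the point, J = [[-26.000, -28.61094], [27.000, 0.000]].
det J = 772.495.

772.495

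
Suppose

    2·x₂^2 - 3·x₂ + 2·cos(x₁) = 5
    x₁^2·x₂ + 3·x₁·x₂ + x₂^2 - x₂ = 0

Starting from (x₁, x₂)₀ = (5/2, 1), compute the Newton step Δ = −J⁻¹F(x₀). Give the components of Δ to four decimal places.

(-4.9068, 1.7291)

At (5/2, 1): F = (-7.602287, 13.7500).
Jacobian J = [[-2·sin(x₁), 4·x₂ - 3], [2·x₁·x₂ + 3·x₂, x₁^2 + 3·x₁ + 2·x₂ - 1]].
At the point, J = [[-1.196944, 1.0000], [8.0000, 14.7500]] (det J = -25.654928).
Solving J·Δ = −F gives Δ = (-4.9068, 1.7291).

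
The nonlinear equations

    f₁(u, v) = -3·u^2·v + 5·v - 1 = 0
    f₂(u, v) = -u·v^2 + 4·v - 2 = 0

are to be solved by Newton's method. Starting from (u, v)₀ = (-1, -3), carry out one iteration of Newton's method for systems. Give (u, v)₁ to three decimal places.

(-1.444, -3.500)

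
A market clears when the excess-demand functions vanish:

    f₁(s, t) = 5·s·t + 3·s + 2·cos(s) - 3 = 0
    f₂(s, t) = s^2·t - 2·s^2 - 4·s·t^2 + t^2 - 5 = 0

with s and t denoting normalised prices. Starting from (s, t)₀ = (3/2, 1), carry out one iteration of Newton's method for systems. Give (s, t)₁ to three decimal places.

(-2.028, 2.606)

At (3/2, 1): F = (9.14147, -12.250).
Jacobian J = [[5·t - 2·sin(s) + 3, 5·s], [2·s·t - 4·s - 4·t^2, s^2 - 8·s·t + 2·t]].
At the point, J = [[6.00501, 7.500], [-7.000, -7.750]] (det J = 5.96117).
Solving J·Δ = −F gives Δ = (-3.528, 1.606).
Then the next iterate is (s, t)₁ = (-2.028, 2.606).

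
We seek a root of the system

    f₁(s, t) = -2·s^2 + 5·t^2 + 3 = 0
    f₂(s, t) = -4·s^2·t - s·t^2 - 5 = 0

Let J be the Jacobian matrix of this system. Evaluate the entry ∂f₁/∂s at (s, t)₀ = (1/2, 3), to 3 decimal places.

∂f₁/∂s = -4·s.
At (1/2, 3) this is -2.000.

-2.000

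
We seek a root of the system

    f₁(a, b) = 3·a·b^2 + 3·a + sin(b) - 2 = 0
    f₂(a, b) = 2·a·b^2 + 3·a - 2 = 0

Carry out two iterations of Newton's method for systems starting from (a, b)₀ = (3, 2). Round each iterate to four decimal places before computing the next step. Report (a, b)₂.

At (3, 2): F = (43.909297, 31.0000).
Jacobian J = [[3·b^2 + 3, 6·a·b + cos(b)], [2·b^2 + 3, 4·a·b]].
At the point, J = [[15.0000, 35.583853], [11.0000, 24.0000]] (det J = -31.422385).
Solving J·Δ = −F gives Δ = (-1.5682, -0.5729).
Then the next iterate is (a, b)₁ = (1.4318, 1.4271).
Round to (1.4318, 1.4271) and repeat: F = (12.033167, 8.127449), J = [[9.109843, 12.403133], [7.073229, 8.173287]].
Δ = (-0.1850, -0.8343), so (a, b)₂ = (1.2468, 0.5928).

(1.2468, 0.5928)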